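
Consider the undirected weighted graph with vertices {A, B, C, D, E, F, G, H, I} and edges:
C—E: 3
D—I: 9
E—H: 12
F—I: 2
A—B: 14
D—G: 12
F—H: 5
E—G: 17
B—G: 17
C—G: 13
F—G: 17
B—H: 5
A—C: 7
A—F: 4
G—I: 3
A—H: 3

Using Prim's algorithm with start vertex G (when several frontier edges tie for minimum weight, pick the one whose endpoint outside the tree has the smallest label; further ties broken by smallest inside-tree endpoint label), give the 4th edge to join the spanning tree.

Prim's algorithm from G:
Step 1: cheapest edge leaving the tree is G—I (3); add I.
Step 2: cheapest edge leaving the tree is F—I (2); add F.
Step 3: cheapest edge leaving the tree is A—F (4); add A.
Step 4: cheapest edge leaving the tree is A—H (3); add H.
Step 5: cheapest edge leaving the tree is B—H (5); add B.
Step 6: cheapest edge leaving the tree is A—C (7); add C.
Step 7: cheapest edge leaving the tree is C—E (3); add E.
Step 8: cheapest edge leaving the tree is D—I (9); add D.
The 4th edge added is A—H.

A-H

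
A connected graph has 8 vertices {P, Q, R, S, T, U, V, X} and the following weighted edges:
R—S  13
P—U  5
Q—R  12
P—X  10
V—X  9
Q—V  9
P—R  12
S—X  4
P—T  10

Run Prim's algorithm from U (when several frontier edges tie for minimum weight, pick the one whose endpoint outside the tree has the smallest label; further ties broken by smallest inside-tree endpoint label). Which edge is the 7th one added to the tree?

Prim, starting at U.
Step 1: cheapest edge leaving the tree is P—U (5); add P.
Step 2: cheapest edge leaving the tree is P—T (10); add T.
Step 3: cheapest edge leaving the tree is P—X (10); add X.
Step 4: cheapest edge leaving the tree is S—X (4); add S.
Step 5: cheapest edge leaving the tree is V—X (9); add V.
Step 6: cheapest edge leaving the tree is Q—V (9); add Q.
Step 7: cheapest edge leaving the tree is P—R (12); add R.
The 7th edge added is P—R.

P-R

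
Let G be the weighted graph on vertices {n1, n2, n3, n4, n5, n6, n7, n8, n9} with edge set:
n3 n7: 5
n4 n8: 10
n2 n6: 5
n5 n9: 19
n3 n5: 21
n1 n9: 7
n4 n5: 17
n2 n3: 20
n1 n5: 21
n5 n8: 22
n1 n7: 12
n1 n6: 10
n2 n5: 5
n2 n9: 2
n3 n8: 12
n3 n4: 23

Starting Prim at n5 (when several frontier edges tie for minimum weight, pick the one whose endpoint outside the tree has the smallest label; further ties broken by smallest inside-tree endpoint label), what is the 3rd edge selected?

n2-n6

Prim, starting at n5.
Step 1: cheapest edge leaving the tree is n2 n5 (5); add n2.
Step 2: cheapest edge leaving the tree is n2 n9 (2); add n9.
Step 3: cheapest edge leaving the tree is n2 n6 (5); add n6.
Step 4: cheapest edge leaving the tree is n1 n9 (7); add n1.
Step 5: cheapest edge leaving the tree is n1 n7 (12); add n7.
Step 6: cheapest edge leaving the tree is n3 n7 (5); add n3.
Step 7: cheapest edge leaving the tree is n3 n8 (12); add n8.
Step 8: cheapest edge leaving the tree is n4 n8 (10); add n4.
The 3rd edge added is n2 n6.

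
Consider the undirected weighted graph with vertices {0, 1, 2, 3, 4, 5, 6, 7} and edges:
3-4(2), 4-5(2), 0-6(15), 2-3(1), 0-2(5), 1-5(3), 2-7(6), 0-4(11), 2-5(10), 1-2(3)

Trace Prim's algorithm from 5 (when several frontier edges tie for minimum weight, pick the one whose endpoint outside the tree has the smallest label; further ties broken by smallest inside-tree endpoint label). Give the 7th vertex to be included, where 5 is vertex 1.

Prim's algorithm from 5:
Step 1: cheapest edge leaving the tree is 4-5 (2); add 4.
Step 2: cheapest edge leaving the tree is 3-4 (2); add 3.
Step 3: cheapest edge leaving the tree is 2-3 (1); add 2.
Step 4: cheapest edge leaving the tree is 1-2 (3); add 1.
Step 5: cheapest edge leaving the tree is 0-2 (5); add 0.
Step 6: cheapest edge leaving the tree is 2-7 (6); add 7.
Step 7: cheapest edge leaving the tree is 0-6 (15); add 6.
Vertex order: 5, 4, 3, 2, 1, 0, 7, 6. The 7th vertex is 7.

7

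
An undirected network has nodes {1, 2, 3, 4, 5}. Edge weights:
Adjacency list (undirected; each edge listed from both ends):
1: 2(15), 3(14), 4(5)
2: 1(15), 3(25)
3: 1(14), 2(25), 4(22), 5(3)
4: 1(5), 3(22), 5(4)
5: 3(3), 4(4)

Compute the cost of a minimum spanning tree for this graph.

27

Sort edges by weight, then run Kruskal:
3–5 (3): add — endpoints in different components.
4–5 (4): add — endpoints in different components.
1–4 (5): add — endpoints in different components.
1–3 (14): skip — 1 and 3 already connected.
1–2 (15): add — endpoints in different components.
MST edges: 3–5, 4–5, 1–4, 1–2; total weight 3+4+5+15 = 27.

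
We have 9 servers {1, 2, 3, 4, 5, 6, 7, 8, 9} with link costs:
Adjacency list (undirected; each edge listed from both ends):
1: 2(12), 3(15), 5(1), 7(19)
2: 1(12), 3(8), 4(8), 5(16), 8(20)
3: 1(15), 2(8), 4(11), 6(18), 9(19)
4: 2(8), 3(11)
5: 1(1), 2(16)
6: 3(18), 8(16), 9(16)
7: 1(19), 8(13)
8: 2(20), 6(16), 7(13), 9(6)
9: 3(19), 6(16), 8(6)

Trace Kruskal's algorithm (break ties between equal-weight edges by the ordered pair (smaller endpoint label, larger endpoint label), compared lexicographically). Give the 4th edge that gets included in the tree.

2-4

Sort edges by weight, then run Kruskal:
1–5 (1): add — endpoints in different components.
8–9 (6): add — endpoints in different components.
2–3 (8): add — endpoints in different components.
2–4 (8): add — endpoints in different components.
3–4 (11): skip — 3 and 4 already connected.
1–2 (12): add — endpoints in different components.
7–8 (13): add — endpoints in different components.
1–3 (15): skip — 1 and 3 already connected.
2–5 (16): skip — 2 and 5 already connected.
6–8 (16): add — endpoints in different components.
6–9 (16): skip — 6 and 9 already connected.
3–6 (18): add — endpoints in different components.
The 4th edge added is 2–4.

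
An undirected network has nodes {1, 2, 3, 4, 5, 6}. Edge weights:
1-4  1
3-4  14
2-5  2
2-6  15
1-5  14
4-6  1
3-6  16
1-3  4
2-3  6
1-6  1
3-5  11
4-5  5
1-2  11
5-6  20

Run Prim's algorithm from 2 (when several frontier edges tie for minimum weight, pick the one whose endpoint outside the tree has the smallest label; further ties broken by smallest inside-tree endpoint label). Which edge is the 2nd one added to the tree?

4-5

Prim's algorithm from 2:
Step 1: frontier [2-5 2, 2-3 6, 1-2 11, 2-6 15] → take 2-5 (2); add 5.
Step 2: frontier [2-3 6, 1-2 11, 2-6 15, 4-5 5, 3-5 11, 1-5 14, 5-6 20] → take 4-5 (5); add 4.
Step 3: frontier [2-3 6, 1-2 11, 2-6 15, 1-4 1, 4-6 1, 3-4 14, 3-5 11, 1-5 14, 5-6 20] → take 1-4 (1); add 1.
Step 4: frontier [1-6 1, 1-3 4, 2-3 6, 2-6 15, 4-6 1, 3-4 14, 3-5 11, 5-6 20] → take 1-6 (1); add 6.
Step 5: frontier [1-3 4, 2-3 6, 3-4 14, 3-5 11, 3-6 16] → take 1-3 (4); add 3.
The 2nd edge added is 4-5.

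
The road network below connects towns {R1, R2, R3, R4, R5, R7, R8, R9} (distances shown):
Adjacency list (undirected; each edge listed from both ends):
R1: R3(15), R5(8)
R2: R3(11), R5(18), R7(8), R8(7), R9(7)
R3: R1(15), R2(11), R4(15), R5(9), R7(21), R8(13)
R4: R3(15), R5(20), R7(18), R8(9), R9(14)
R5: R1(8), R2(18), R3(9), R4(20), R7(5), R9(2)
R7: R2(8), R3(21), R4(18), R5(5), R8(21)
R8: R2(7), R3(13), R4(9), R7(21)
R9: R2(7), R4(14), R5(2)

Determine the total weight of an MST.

47

Kruskal: consider edges lightest-first.
R5–R9 (2): add — endpoints in different components.
R5–R7 (5): add — endpoints in different components.
R2–R8 (7): add — endpoints in different components.
R2–R9 (7): add — endpoints in different components.
R1–R5 (8): add — endpoints in different components.
R2–R7 (8): skip — R7 and R2 already connected.
R3–R5 (9): add — endpoints in different components.
R4–R8 (9): add — endpoints in different components.
MST edges: R5–R9, R5–R7, R2–R8, R2–R9, R1–R5, R3–R5, R4–R8; total weight 2+5+7+7+8+9+9 = 47.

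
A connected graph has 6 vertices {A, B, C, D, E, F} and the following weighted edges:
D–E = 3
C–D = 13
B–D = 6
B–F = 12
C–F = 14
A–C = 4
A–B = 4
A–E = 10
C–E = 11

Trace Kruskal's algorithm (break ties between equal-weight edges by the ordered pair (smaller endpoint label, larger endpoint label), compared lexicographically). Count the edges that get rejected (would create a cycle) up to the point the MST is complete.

Kruskal: consider edges lightest-first.
D–E (3): add — endpoints in different components.
A–B (4): add — endpoints in different components.
A–C (4): add — endpoints in different components.
B–D (6): add — endpoints in different components.
A–E (10): skip — A and E already connected.
C–E (11): skip — C and E already connected.
B–F (12): add — endpoints in different components.
Edges rejected before the tree was complete: 2.

2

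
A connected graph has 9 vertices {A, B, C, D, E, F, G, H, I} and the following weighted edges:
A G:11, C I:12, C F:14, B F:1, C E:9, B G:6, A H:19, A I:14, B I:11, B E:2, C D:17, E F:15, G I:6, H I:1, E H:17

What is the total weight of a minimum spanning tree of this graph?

53

Kruskal's algorithm — process edges by increasing weight (ties by edge label):
B F (1): add — endpoints in different components.
H I (1): add — endpoints in different components.
B E (2): add — endpoints in different components.
B G (6): add — endpoints in different components.
G I (6): add — endpoints in different components.
C E (9): add — endpoints in different components.
A G (11): add — endpoints in different components.
B I (11): skip — B and I already connected.
C I (12): skip — C and I already connected.
A I (14): skip — A and I already connected.
C F (14): skip — C and F already connected.
E F (15): skip — E and F already connected.
C D (17): add — endpoints in different components.
MST edges: B F, H I, B E, B G, G I, C E, A G, C D; total weight 1+1+2+6+6+9+11+17 = 53.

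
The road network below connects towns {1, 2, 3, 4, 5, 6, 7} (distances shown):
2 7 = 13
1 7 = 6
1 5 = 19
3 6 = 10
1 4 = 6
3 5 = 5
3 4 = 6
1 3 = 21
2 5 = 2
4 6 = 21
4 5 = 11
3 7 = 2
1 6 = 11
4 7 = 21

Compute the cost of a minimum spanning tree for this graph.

31

Prim, starting at 1.
Step 1: frontier [1 4 6, 1 7 6, 1 6 11, 1 5 19, 1 3 21] → take 1 4 (6); add 4.
Step 2: frontier [1 7 6, 1 6 11, 1 5 19, 1 3 21, 3 4 6, 4 5 11, 4 6 21, 4 7 21] → take 3 4 (6); add 3.
Step 3: frontier [1 7 6, 1 6 11, 1 5 19, 3 7 2, 3 5 5, 3 6 10, 4 5 11, 4 6 21, 4 7 21] → take 3 7 (2); add 7.
Step 4: frontier [1 6 11, 1 5 19, 3 5 5, 3 6 10, 4 5 11, 4 6 21, 2 7 13] → take 3 5 (5); add 5.
Step 5: frontier [1 6 11, 3 6 10, 4 6 21, 2 5 2, 2 7 13] → take 2 5 (2); add 2.
Step 6: frontier [1 6 11, 3 6 10, 4 6 21] → take 3 6 (10); add 6.
MST edges: 1 4, 3 4, 3 7, 3 5, 2 5, 3 6; total weight 6+6+2+5+2+10 = 31.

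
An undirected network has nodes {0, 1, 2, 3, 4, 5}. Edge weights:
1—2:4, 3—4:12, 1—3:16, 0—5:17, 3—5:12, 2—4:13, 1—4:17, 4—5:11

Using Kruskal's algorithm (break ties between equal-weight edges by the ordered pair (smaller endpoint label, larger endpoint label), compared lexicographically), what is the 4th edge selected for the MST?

Sort edges by weight, then run Kruskal:
1—2 (4): add. Components now {0} {1,2} {3} {4} {5}
4—5 (11): add. Components now {0} {1,2} {3} {4,5}
3—4 (12): add. Components now {0} {1,2} {3,4,5}
3—5 (12): skip — 3 and 5 already connected.
2—4 (13): add. Components now {0} {1,2,3,4,5}
1—3 (16): skip — 1 and 3 already connected.
0—5 (17): add. Components now {0,1,2,3,4,5}
The 4th edge added is 2—4.

2-4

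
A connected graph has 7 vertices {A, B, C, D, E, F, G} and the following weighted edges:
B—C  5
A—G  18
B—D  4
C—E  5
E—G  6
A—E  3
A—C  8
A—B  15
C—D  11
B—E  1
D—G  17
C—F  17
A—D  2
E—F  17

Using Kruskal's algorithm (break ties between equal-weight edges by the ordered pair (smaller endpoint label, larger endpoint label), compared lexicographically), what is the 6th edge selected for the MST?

C-F

Kruskal: consider edges lightest-first.
B—E (1): add — endpoints in different components.
A—D (2): add — endpoints in different components.
A—E (3): add — endpoints in different components.
B—D (4): skip — B and D already connected.
B—C (5): add — endpoints in different components.
C—E (5): skip — C and E already connected.
E—G (6): add — endpoints in different components.
A—C (8): skip — A and C already connected.
C—D (11): skip — C and D already connected.
A—B (15): skip — A and B already connected.
C—F (17): add — endpoints in different components.
The 6th edge added is C—F.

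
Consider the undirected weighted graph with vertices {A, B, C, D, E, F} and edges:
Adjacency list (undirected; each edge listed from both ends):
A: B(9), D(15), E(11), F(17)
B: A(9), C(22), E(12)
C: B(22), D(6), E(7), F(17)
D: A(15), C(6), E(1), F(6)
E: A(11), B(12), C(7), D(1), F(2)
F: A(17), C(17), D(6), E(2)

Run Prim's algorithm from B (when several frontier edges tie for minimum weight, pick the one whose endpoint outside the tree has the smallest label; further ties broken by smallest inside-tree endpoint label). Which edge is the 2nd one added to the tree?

Prim, starting at B.
Step 1: cheapest edge leaving the tree is A B (9); add A.
Step 2: cheapest edge leaving the tree is A E (11); add E.
Step 3: cheapest edge leaving the tree is D E (1); add D.
Step 4: cheapest edge leaving the tree is E F (2); add F.
Step 5: cheapest edge leaving the tree is C D (6); add C.
The 2nd edge added is A E.

A-E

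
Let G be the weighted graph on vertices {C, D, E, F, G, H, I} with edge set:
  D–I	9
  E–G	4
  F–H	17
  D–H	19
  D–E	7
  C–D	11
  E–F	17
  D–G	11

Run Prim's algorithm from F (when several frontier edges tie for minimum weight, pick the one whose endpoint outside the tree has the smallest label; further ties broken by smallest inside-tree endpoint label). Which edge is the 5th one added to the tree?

C-D

Prim, starting at F.
Step 1: cheapest edge leaving the tree is E–F (17); add E.
Step 2: cheapest edge leaving the tree is E–G (4); add G.
Step 3: cheapest edge leaving the tree is D–E (7); add D.
Step 4: cheapest edge leaving the tree is D–I (9); add I.
Step 5: cheapest edge leaving the tree is C–D (11); add C.
Step 6: cheapest edge leaving the tree is F–H (17); add H.
The 5th edge added is C–D.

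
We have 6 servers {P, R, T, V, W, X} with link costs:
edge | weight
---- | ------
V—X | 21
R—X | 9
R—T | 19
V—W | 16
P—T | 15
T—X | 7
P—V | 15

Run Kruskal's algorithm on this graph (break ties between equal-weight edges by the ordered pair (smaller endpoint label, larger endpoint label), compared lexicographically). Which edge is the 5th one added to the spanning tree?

Kruskal's algorithm — process edges by increasing weight (ties by edge label):
T—X (7): add. Components now {T,X} {W} {P} {R} {V}
R—X (9): add. Components now {R,T,X} {W} {P} {V}
P—T (15): add. Components now {P,R,T,X} {W} {V}
P—V (15): add. Components now {P,R,T,V,X} {W}
V—W (16): add. Components now {P,R,T,V,W,X}
The 5th edge added is V—W.

V-W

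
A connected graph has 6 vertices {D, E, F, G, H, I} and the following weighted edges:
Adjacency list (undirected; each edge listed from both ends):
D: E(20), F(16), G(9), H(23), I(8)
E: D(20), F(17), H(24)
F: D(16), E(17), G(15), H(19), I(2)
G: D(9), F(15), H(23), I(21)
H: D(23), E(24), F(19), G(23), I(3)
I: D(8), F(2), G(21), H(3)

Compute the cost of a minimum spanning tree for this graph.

Prim, starting at F.
Step 1: cheapest edge leaving the tree is F I (2); add I.
Step 2: cheapest edge leaving the tree is H I (3); add H.
Step 3: cheapest edge leaving the tree is D I (8); add D.
Step 4: cheapest edge leaving the tree is D G (9); add G.
Step 5: cheapest edge leaving the tree is E F (17); add E.
MST edges: F I, H I, D I, D G, E F; total weight 2+3+8+9+17 = 39.

39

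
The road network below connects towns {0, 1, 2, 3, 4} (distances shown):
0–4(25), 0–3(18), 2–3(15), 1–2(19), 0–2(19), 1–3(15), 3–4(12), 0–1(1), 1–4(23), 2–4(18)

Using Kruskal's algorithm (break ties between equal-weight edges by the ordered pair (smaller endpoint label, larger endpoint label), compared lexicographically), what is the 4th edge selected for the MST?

2-3

Kruskal: consider edges lightest-first.
0–1 (1): add. Components now {0,1} {2} {3} {4}
3–4 (12): add. Components now {0,1} {2} {3,4}
1–3 (15): add. Components now {0,1,3,4} {2}
2–3 (15): add. Components now {0,1,2,3,4}
The 4th edge added is 2–3.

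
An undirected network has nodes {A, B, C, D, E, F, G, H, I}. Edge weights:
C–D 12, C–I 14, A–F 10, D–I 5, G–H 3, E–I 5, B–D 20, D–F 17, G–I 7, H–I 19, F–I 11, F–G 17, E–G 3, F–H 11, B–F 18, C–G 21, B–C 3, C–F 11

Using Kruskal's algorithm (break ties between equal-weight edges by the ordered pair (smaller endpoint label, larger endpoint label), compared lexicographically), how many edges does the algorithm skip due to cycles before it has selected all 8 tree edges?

Kruskal: consider edges lightest-first.
B–C (3): add — endpoints in different components.
E–G (3): add — endpoints in different components.
G–H (3): add — endpoints in different components.
D–I (5): add — endpoints in different components.
E–I (5): add — endpoints in different components.
G–I (7): skip — G and I already connected.
A–F (10): add — endpoints in different components.
C–F (11): add — endpoints in different components.
F–H (11): add — endpoints in different components.
Edges rejected before the tree was complete: 1.

1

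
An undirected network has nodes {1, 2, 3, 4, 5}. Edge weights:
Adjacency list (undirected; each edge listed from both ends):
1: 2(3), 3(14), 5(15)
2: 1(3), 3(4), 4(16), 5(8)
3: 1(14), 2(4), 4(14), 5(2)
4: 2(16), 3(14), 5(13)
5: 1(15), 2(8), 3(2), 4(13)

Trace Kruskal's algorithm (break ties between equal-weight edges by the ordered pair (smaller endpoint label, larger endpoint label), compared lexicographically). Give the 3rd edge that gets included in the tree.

2-3

Kruskal: consider edges lightest-first.
3–5 (2): add. Components now {1} {2} {3,5} {4}
1–2 (3): add. Components now {1,2} {3,5} {4}
2–3 (4): add. Components now {1,2,3,5} {4}
2–5 (8): skip — 2 and 5 already connected.
4–5 (13): add. Components now {1,2,3,4,5}
The 3rd edge added is 2–3.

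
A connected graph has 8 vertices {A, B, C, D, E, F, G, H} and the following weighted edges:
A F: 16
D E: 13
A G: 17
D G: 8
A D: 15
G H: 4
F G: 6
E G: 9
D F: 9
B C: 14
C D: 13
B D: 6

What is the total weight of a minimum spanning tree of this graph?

Sort edges by weight, then run Kruskal:
G H (4): add — endpoints in different components.
B D (6): add — endpoints in different components.
F G (6): add — endpoints in different components.
D G (8): add — endpoints in different components.
D F (9): skip — D and F already connected.
E G (9): add — endpoints in different components.
C D (13): add — endpoints in different components.
D E (13): skip — D and E already connected.
B C (14): skip — B and C already connected.
A D (15): add — endpoints in different components.
MST edges: G H, B D, F G, D G, E G, C D, A D; total weight 4+6+6+8+9+13+15 = 61.

61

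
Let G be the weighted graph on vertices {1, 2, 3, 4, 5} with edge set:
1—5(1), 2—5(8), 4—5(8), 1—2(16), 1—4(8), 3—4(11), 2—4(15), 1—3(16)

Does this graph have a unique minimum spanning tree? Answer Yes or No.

No

Kruskal's algorithm — process edges by increasing weight (ties by edge label):
1—5 (1): add — endpoints in different components.
1—4 (8): add — endpoints in different components.
2—5 (8): add — endpoints in different components.
4—5 (8): skip — 4 and 5 already connected.
3—4 (11): add — endpoints in different components.
Non-tree edge 4—5 has weight 8, equal to the heaviest edge on its tree cycle — swapping gives another MST of the same weight. Not unique.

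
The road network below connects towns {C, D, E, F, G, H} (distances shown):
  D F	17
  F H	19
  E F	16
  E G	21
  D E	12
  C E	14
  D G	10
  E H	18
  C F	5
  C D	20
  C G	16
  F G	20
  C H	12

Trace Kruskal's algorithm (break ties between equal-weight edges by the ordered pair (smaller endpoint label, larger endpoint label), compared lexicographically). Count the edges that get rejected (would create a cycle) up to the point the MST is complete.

Sort edges by weight, then run Kruskal:
C F (5): add. Components now {C,F} {D} {E} {G} {H}
D G (10): add. Components now {C,F} {D,G} {E} {H}
C H (12): add. Components now {C,F,H} {D,G} {E}
D E (12): add. Components now {C,F,H} {D,E,G}
C E (14): add. Components now {C,D,E,F,G,H}
Edges rejected before the tree was complete: 0.

0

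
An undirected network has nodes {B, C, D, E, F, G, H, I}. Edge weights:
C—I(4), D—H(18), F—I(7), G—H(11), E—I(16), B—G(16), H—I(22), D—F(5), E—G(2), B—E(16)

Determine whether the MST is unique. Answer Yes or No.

No

Sort edges by weight, then run Kruskal:
E—G (2): add — endpoints in different components.
C—I (4): add — endpoints in different components.
D—F (5): add — endpoints in different components.
F—I (7): add — endpoints in different components.
G—H (11): add — endpoints in different components.
B—E (16): add — endpoints in different components.
B—G (16): skip — B and G already connected.
E—I (16): add — endpoints in different components.
Non-tree edge B—G has weight 16, equal to the heaviest edge on its tree cycle — swapping gives another MST of the same weight. Not unique.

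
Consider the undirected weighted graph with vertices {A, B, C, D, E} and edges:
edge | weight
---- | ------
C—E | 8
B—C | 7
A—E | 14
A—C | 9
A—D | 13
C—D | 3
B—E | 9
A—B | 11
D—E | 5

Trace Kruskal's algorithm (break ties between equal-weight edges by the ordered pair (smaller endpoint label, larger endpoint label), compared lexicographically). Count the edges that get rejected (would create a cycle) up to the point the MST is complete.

Kruskal: consider edges lightest-first.
C—D (3): add. Components now {A} {B} {C,D} {E}
D—E (5): add. Components now {A} {B} {C,D,E}
B—C (7): add. Components now {A} {B,C,D,E}
C—E (8): skip — C and E already connected.
A—C (9): add. Components now {A,B,C,D,E}
Edges rejected before the tree was complete: 1.

1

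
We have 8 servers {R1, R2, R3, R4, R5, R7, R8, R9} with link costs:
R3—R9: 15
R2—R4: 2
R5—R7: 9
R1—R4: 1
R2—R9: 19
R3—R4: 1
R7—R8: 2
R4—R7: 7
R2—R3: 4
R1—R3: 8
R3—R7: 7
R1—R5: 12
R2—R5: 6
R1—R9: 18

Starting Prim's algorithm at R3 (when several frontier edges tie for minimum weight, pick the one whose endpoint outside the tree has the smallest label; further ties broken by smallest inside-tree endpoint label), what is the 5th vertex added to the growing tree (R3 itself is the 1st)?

Grow the tree from R3 using Prim:
Step 1: cheapest edge leaving the tree is R3—R4 (1); add R4.
Step 2: cheapest edge leaving the tree is R1—R4 (1); add R1.
Step 3: cheapest edge leaving the tree is R2—R4 (2); add R2.
Step 4: cheapest edge leaving the tree is R2—R5 (6); add R5.
Step 5: cheapest edge leaving the tree is R3—R7 (7); add R7.
Step 6: cheapest edge leaving the tree is R7—R8 (2); add R8.
Step 7: cheapest edge leaving the tree is R3—R9 (15); add R9.
Vertex order: R3, R4, R1, R2, R5, R7, R8, R9. The 5th vertex is R5.

R5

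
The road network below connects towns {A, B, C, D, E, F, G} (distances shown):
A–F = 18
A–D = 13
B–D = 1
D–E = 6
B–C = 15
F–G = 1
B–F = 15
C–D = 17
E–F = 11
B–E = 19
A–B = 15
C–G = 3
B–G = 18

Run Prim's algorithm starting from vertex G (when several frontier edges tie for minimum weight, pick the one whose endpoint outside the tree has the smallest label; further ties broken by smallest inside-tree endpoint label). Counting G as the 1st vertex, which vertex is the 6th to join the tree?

B

Prim, starting at G.
Step 1: cheapest edge leaving the tree is F–G (1); add F.
Step 2: cheapest edge leaving the tree is C–G (3); add C.
Step 3: cheapest edge leaving the tree is E–F (11); add E.
Step 4: cheapest edge leaving the tree is D–E (6); add D.
Step 5: cheapest edge leaving the tree is B–D (1); add B.
Step 6: cheapest edge leaving the tree is A–D (13); add A.
Vertex order: G, F, C, E, D, B, A. The 6th vertex is B.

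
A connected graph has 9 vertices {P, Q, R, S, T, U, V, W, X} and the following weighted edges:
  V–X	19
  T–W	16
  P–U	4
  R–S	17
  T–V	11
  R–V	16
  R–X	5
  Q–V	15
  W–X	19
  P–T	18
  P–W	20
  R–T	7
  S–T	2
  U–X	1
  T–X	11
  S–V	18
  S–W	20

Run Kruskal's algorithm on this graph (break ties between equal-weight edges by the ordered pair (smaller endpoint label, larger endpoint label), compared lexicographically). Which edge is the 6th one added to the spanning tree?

Sort edges by weight, then run Kruskal:
U–X (1): add — endpoints in different components.
S–T (2): add — endpoints in different components.
P–U (4): add — endpoints in different components.
R–X (5): add — endpoints in different components.
R–T (7): add — endpoints in different components.
T–V (11): add — endpoints in different components.
T–X (11): skip — T and X already connected.
Q–V (15): add — endpoints in different components.
R–V (16): skip — V and R already connected.
T–W (16): add — endpoints in different components.
The 6th edge added is T–V.

T-V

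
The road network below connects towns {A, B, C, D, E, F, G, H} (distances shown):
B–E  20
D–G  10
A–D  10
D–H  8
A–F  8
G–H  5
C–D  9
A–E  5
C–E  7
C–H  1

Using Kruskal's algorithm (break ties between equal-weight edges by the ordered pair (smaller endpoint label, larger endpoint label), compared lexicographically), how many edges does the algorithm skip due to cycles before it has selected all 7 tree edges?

3

Sort edges by weight, then run Kruskal:
C–H (1): add — endpoints in different components.
A–E (5): add — endpoints in different components.
G–H (5): add — endpoints in different components.
C–E (7): add — endpoints in different components.
A–F (8): add — endpoints in different components.
D–H (8): add — endpoints in different components.
C–D (9): skip — C and D already connected.
A–D (10): skip — A and D already connected.
D–G (10): skip — D and G already connected.
B–E (20): add — endpoints in different components.
Edges rejected before the tree was complete: 3.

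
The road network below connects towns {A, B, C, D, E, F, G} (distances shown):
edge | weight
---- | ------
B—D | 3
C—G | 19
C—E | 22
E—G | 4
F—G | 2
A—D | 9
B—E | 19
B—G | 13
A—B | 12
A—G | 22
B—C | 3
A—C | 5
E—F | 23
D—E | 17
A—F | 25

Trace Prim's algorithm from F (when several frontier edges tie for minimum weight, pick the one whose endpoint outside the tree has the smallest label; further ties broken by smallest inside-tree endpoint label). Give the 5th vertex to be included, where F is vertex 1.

C

Prim's algorithm from F:
Step 1: cheapest edge leaving the tree is F—G (2); add G.
Step 2: cheapest edge leaving the tree is E—G (4); add E.
Step 3: cheapest edge leaving the tree is B—G (13); add B.
Step 4: cheapest edge leaving the tree is B—C (3); add C.
Step 5: cheapest edge leaving the tree is B—D (3); add D.
Step 6: cheapest edge leaving the tree is A—C (5); add A.
Vertex order: F, G, E, B, C, D, A. The 5th vertex is C.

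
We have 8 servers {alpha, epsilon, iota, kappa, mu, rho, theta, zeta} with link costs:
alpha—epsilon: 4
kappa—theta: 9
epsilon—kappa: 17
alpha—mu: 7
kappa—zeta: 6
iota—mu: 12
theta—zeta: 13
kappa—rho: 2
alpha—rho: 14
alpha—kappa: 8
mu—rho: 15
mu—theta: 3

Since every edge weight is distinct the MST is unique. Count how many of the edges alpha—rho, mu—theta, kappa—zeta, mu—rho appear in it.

2

Kruskal's algorithm — process edges by increasing weight (ties by edge label):
kappa—rho (2): add — endpoints in different components.
mu—theta (3): add — endpoints in different components.
alpha—epsilon (4): add — endpoints in different components.
kappa—zeta (6): add — endpoints in different components.
alpha—mu (7): add — endpoints in different components.
alpha—kappa (8): add — endpoints in different components.
kappa—theta (9): skip — kappa and theta already connected.
iota—mu (12): add — endpoints in different components.
MST edge set: {kappa—rho, mu—theta, alpha—epsilon, kappa—zeta, alpha—mu, alpha—kappa, iota—mu}.
Of the listed edges, {mu—theta, kappa—zeta} are in the MST → 2.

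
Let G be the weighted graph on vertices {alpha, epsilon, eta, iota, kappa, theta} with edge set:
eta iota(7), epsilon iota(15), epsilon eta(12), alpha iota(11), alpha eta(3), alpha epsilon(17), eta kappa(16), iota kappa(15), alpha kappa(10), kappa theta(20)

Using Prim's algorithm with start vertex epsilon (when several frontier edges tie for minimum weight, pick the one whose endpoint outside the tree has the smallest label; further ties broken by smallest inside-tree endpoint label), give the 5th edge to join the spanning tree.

kappa-theta

Prim, starting at epsilon.
Step 1: frontier [epsilon eta 12, epsilon iota 15, alpha epsilon 17] → take epsilon eta (12); add eta.
Step 2: frontier [epsilon iota 15, alpha epsilon 17, alpha eta 3, eta iota 7, eta kappa 16] → take alpha eta (3); add alpha.
Step 3: frontier [alpha kappa 10, alpha iota 11, epsilon iota 15, eta iota 7, eta kappa 16] → take eta iota (7); add iota.
Step 4: frontier [alpha kappa 10, eta kappa 16, iota kappa 15] → take alpha kappa (10); add kappa.
Step 5: frontier [kappa theta 20] → take kappa theta (20); add theta.
The 5th edge added is kappa theta.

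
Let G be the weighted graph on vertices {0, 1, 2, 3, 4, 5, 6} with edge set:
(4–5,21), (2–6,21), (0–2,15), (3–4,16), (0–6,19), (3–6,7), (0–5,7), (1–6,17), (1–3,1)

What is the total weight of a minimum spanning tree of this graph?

65

Sort edges by weight, then run Kruskal:
1–3 (1): add — endpoints in different components.
0–5 (7): add — endpoints in different components.
3–6 (7): add — endpoints in different components.
0–2 (15): add — endpoints in different components.
3–4 (16): add — endpoints in different components.
1–6 (17): skip — 1 and 6 already connected.
0–6 (19): add — endpoints in different components.
MST edges: 1–3, 0–5, 3–6, 0–2, 3–4, 0–6; total weight 1+7+7+15+16+19 = 65.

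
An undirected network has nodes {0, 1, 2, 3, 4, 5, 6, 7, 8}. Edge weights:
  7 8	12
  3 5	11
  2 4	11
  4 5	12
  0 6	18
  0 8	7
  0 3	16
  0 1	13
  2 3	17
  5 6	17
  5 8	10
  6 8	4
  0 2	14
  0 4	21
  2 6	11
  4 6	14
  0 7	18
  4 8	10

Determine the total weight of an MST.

78

Prim's algorithm from 2:
Step 1: cheapest edge leaving the tree is 2 4 (11); add 4.
Step 2: cheapest edge leaving the tree is 4 8 (10); add 8.
Step 3: cheapest edge leaving the tree is 6 8 (4); add 6.
Step 4: cheapest edge leaving the tree is 0 8 (7); add 0.
Step 5: cheapest edge leaving the tree is 5 8 (10); add 5.
Step 6: cheapest edge leaving the tree is 3 5 (11); add 3.
Step 7: cheapest edge leaving the tree is 7 8 (12); add 7.
Step 8: cheapest edge leaving the tree is 0 1 (13); add 1.
MST edges: 2 4, 4 8, 6 8, 0 8, 5 8, 3 5, 7 8, 0 1; total weight 11+10+4+7+10+11+12+13 = 78.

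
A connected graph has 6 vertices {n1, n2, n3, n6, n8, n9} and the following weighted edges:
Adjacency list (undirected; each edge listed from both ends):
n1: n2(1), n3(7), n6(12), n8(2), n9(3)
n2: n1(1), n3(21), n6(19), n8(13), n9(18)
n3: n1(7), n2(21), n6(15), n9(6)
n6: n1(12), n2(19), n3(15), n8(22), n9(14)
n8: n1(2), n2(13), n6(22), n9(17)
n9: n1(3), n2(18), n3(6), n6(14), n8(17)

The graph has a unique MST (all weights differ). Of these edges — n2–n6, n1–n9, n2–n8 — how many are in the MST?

Kruskal's algorithm — process edges by increasing weight (ties by edge label):
n1–n2 (1): add — endpoints in different components.
n1–n8 (2): add — endpoints in different components.
n1–n9 (3): add — endpoints in different components.
n3–n9 (6): add — endpoints in different components.
n1–n3 (7): skip — n1 and n3 already connected.
n1–n6 (12): add — endpoints in different components.
MST edge set: {n1–n2, n1–n8, n1–n9, n3–n9, n1–n6}.
Of the listed edges, {n1–n9} are in the MST → 1.

1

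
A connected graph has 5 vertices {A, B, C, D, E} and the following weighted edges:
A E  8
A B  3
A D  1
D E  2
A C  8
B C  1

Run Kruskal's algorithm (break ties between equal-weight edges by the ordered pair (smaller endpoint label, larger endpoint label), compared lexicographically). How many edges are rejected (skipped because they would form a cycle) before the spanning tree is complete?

0

Sort edges by weight, then run Kruskal:
A D (1): add — endpoints in different components.
B C (1): add — endpoints in different components.
D E (2): add — endpoints in different components.
A B (3): add — endpoints in different components.
Edges rejected before the tree was complete: 0.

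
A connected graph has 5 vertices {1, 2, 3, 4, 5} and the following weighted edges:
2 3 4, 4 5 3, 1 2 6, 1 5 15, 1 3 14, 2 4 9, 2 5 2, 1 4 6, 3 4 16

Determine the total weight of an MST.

15

Grow the tree from 1 using Prim:
Step 1: cheapest edge leaving the tree is 1 2 (6); add 2.
Step 2: cheapest edge leaving the tree is 2 5 (2); add 5.
Step 3: cheapest edge leaving the tree is 4 5 (3); add 4.
Step 4: cheapest edge leaving the tree is 2 3 (4); add 3.
MST edges: 1 2, 2 5, 4 5, 2 3; total weight 6+2+3+4 = 15.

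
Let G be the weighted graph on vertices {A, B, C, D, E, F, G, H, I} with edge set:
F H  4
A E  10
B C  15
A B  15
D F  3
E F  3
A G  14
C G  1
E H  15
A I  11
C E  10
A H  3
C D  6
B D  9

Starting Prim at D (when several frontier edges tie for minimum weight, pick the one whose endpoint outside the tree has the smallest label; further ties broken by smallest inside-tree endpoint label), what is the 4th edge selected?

A-H

Prim's algorithm from D:
Step 1: frontier [D F 3, C D 6, B D 9] → take D F (3); add F.
Step 2: frontier [C D 6, B D 9, E F 3, F H 4] → take E F (3); add E.
Step 3: frontier [C D 6, B D 9, A E 10, C E 10, E H 15, F H 4] → take F H (4); add H.
Step 4: frontier [C D 6, B D 9, A E 10, C E 10, A H 3] → take A H (3); add A.
Step 5: frontier [A I 11, A G 14, A B 15, C D 6, B D 9, C E 10] → take C D (6); add C.
Step 6: frontier [A I 11, A G 14, A B 15, C G 1, B C 15, B D 9] → take C G (1); add G.
Step 7: frontier [A I 11, A B 15, B C 15, B D 9] → take B D (9); add B.
Step 8: frontier [A I 11] → take A I (11); add I.
The 4th edge added is A H.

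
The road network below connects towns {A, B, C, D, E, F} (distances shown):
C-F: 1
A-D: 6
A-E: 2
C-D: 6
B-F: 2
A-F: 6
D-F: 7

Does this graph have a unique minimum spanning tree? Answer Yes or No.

No

Sort edges by weight, then run Kruskal:
C-F (1): add — endpoints in different components.
A-E (2): add — endpoints in different components.
B-F (2): add — endpoints in different components.
A-D (6): add — endpoints in different components.
A-F (6): add — endpoints in different components.
Non-tree edge C-D has weight 6, equal to the heaviest edge on its tree cycle — swapping gives another MST of the same weight. Not unique.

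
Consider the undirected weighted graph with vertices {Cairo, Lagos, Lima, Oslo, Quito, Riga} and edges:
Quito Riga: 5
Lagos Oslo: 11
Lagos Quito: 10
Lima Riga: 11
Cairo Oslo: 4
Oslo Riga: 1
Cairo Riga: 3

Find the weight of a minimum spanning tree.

Sort edges by weight, then run Kruskal:
Oslo Riga (1): add. Components now {Cairo} {Lagos} {Oslo,Riga} {Lima} {Quito}
Cairo Riga (3): add. Components now {Cairo,Oslo,Riga} {Lagos} {Lima} {Quito}
Cairo Oslo (4): skip — Cairo and Oslo already connected.
Quito Riga (5): add. Components now {Cairo,Oslo,Quito,Riga} {Lagos} {Lima}
Lagos Quito (10): add. Components now {Cairo,Lagos,Oslo,Quito,Riga} {Lima}
Lagos Oslo (11): skip — Lagos and Oslo already connected.
Lima Riga (11): add. Components now {Cairo,Lagos,Lima,Oslo,Quito,Riga}
MST edges: Oslo Riga, Cairo Riga, Quito Riga, Lagos Quito, Lima Riga; total weight 1+3+5+10+11 = 30.

30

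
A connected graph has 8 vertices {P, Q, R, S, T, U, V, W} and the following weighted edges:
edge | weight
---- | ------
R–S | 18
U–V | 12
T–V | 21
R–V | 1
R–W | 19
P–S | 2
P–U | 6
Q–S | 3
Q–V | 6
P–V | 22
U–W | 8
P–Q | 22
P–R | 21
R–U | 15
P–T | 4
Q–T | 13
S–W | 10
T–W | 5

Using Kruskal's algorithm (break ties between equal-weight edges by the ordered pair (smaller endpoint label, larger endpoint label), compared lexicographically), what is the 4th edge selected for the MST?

P-T

Kruskal's algorithm — process edges by increasing weight (ties by edge label):
R–V (1): add — endpoints in different components.
P–S (2): add — endpoints in different components.
Q–S (3): add — endpoints in different components.
P–T (4): add — endpoints in different components.
T–W (5): add — endpoints in different components.
P–U (6): add — endpoints in different components.
Q–V (6): add — endpoints in different components.
The 4th edge added is P–T.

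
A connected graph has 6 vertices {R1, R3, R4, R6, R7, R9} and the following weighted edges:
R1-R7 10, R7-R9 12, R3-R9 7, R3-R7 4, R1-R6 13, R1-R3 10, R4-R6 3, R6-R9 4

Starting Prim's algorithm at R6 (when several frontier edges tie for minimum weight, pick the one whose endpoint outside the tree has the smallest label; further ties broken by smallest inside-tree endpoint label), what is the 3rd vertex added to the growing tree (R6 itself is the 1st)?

R9

Prim, starting at R6.
Step 1: cheapest edge leaving the tree is R4-R6 (3); add R4.
Step 2: cheapest edge leaving the tree is R6-R9 (4); add R9.
Step 3: cheapest edge leaving the tree is R3-R9 (7); add R3.
Step 4: cheapest edge leaving the tree is R3-R7 (4); add R7.
Step 5: cheapest edge leaving the tree is R1-R3 (10); add R1.
Vertex order: R6, R4, R9, R3, R7, R1. The 3rd vertex is R9.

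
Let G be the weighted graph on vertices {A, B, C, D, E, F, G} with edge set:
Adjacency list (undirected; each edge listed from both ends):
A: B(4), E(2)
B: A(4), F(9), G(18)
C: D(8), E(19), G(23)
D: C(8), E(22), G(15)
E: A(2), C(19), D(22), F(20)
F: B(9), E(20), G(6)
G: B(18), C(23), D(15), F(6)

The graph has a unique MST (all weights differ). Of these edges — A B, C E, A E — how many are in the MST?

Sort edges by weight, then run Kruskal:
A E (2): add — endpoints in different components.
A B (4): add — endpoints in different components.
F G (6): add — endpoints in different components.
C D (8): add — endpoints in different components.
B F (9): add — endpoints in different components.
D G (15): add — endpoints in different components.
MST edge set: {A E, A B, F G, C D, B F, D G}.
Of the listed edges, {A B, A E} are in the MST → 2.

2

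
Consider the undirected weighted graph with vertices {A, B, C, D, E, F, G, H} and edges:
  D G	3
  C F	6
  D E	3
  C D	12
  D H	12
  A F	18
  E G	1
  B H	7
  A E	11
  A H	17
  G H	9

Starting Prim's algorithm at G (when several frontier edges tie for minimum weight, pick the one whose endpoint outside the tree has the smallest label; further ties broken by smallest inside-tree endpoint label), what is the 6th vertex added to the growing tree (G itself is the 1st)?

Prim's algorithm from G:
Step 1: frontier [E G 1, D G 3, G H 9] → take E G (1); add E.
Step 2: frontier [D E 3, A E 11, D G 3, G H 9] → take D E (3); add D.
Step 3: frontier [C D 12, D H 12, A E 11, G H 9] → take G H (9); add H.
Step 4: frontier [C D 12, A E 11, B H 7, A H 17] → take B H (7); add B.
Step 5: frontier [C D 12, A E 11, A H 17] → take A E (11); add A.
Step 6: frontier [A F 18, C D 12] → take C D (12); add C.
Step 7: frontier [A F 18, C F 6] → take C F (6); add F.
Vertex order: G, E, D, H, B, A, C, F. The 6th vertex is A.

A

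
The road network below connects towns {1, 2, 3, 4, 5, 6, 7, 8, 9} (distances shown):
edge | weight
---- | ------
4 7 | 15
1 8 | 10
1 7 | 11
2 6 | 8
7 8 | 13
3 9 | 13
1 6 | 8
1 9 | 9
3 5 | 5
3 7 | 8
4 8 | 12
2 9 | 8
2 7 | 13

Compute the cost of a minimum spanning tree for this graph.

Grow the tree from 5 using Prim:
Step 1: cheapest edge leaving the tree is 3 5 (5); add 3.
Step 2: cheapest edge leaving the tree is 3 7 (8); add 7.
Step 3: cheapest edge leaving the tree is 1 7 (11); add 1.
Step 4: cheapest edge leaving the tree is 1 6 (8); add 6.
Step 5: cheapest edge leaving the tree is 2 6 (8); add 2.
Step 6: cheapest edge leaving the tree is 2 9 (8); add 9.
Step 7: cheapest edge leaving the tree is 1 8 (10); add 8.
Step 8: cheapest edge leaving the tree is 4 8 (12); add 4.
MST edges: 3 5, 3 7, 1 7, 1 6, 2 6, 2 9, 1 8, 4 8; total weight 5+8+11+8+8+8+10+12 = 70.

70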